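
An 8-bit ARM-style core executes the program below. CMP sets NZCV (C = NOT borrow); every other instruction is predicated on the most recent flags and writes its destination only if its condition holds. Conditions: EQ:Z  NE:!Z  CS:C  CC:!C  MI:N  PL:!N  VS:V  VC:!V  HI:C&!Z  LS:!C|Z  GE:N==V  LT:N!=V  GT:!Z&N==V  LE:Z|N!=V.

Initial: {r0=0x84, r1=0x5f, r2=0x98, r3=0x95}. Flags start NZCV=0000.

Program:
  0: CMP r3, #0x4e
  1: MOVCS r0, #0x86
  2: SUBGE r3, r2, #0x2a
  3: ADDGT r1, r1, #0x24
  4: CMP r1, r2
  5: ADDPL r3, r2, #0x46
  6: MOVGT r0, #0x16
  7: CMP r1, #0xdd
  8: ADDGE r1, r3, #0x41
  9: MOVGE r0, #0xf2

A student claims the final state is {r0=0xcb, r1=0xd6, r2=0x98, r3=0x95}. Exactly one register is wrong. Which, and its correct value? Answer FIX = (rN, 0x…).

0: ✓ CMP  NZCV=0011
1: ✓ MOVCS  r0←0x86
2: · SUBGE
3: · ADDGT
4: ✓ CMP  NZCV=1001
5: · ADDPL
6: ✓ MOVGT  r0←0x16
7: ✓ CMP  NZCV=1001
8: ✓ ADDGE  r1←0xd6
9: ✓ MOVGE  r0←0xf2

FIX = (r0, 0xf2)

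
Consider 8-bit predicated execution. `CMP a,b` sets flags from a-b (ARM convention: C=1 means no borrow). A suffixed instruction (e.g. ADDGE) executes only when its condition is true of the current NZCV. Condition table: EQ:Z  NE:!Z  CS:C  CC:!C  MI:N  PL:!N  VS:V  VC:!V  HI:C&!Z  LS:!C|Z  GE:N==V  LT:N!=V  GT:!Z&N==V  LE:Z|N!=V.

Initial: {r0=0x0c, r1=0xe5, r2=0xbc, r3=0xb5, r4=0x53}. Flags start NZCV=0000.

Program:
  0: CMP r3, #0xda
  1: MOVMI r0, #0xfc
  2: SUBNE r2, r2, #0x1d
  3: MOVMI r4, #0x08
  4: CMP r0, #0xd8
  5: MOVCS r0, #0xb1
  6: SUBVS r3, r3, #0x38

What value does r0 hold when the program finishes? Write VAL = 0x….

0: ✓ CMP  NZCV=1000
1: ✓ MOVMI  r0←0xfc
2: ✓ SUBNE  r2←0x9f
3: ✓ MOVMI  r4←0x08
4: ✓ CMP  NZCV=0010
5: ✓ MOVCS  r0←0xb1
6: · SUBVS

VAL = 0xb1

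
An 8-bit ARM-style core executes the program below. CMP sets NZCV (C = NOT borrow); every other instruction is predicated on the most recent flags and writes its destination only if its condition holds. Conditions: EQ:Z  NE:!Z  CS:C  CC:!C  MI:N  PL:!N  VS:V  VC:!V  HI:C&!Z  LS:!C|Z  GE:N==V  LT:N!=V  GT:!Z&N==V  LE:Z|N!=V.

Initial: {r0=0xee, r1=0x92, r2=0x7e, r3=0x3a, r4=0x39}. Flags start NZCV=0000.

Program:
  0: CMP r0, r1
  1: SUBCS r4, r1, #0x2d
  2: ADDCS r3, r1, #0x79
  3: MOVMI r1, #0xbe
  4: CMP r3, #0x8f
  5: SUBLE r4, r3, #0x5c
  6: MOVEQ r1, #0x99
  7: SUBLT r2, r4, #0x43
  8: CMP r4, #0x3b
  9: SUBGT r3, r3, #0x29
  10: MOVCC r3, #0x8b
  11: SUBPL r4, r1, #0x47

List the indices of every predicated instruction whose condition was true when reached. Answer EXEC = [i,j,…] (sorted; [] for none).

0: ✓ CMP  NZCV=0010
1: ✓ SUBCS  r4←0x65
2: ✓ ADDCS  r3←0x0b
3: · MOVMI
4: ✓ CMP  NZCV=0000
5: · SUBLE
6: · MOVEQ
7: · SUBLT
8: ✓ CMP  NZCV=0010
9: ✓ SUBGT  r3←0xe2
10: · MOVCC
11: ✓ SUBPL  r4←0x4b

EXEC = [1,2,9,11]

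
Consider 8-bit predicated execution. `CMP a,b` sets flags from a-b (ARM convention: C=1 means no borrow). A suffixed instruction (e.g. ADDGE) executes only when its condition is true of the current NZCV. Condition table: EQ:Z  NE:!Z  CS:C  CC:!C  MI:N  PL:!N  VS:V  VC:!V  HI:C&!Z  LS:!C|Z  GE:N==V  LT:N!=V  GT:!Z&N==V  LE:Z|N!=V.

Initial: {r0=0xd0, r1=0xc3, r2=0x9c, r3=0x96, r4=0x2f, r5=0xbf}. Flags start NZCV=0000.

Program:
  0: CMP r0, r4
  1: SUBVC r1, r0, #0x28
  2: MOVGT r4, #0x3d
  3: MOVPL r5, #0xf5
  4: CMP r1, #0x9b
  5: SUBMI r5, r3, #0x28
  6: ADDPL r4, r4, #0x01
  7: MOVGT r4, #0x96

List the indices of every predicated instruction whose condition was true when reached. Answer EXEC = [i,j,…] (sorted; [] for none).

EXEC = [1,6,7]

[0] flags=1010 → (cmp)
[1] flags=1010 VC?T → r1=0xa8
[2] flags=1010 GT?F → skip
[3] flags=1010 PL?F → skip
[4] flags=0010 → (cmp)
[5] flags=0010 MI?F → skip
[6] flags=0010 PL?T → r4=0x30
[7] flags=0010 GT?T → r4=0x96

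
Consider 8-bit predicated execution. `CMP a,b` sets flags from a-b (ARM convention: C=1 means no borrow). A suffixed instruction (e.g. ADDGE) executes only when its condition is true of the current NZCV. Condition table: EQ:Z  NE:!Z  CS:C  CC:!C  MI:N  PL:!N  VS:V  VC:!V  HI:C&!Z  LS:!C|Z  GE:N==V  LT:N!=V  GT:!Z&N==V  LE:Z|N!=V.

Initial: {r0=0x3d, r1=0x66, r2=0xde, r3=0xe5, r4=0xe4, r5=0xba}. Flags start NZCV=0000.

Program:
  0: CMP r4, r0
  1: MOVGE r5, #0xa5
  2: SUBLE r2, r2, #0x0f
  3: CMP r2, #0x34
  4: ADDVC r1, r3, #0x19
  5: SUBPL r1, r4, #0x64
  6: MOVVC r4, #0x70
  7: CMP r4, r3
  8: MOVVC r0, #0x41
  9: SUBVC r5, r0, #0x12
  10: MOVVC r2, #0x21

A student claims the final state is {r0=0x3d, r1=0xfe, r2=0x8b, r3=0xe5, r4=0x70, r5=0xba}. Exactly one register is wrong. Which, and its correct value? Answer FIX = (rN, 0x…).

FIX = (r2, 0xcf)

[0] flags=1010 → (cmp)
[1] flags=1010 GE?F → skip
[2] flags=1010 LE?T → r2=0xcf
[3] flags=1010 → (cmp)
[4] flags=1010 VC?T → r1=0xfe
[5] flags=1010 PL?F → skip
[6] flags=1010 VC?T → r4=0x70
[7] flags=1001 → (cmp)
[8] flags=1001 VC?F → skip
[9] flags=1001 VC?F → skip
[10] flags=1001 VC?F → skip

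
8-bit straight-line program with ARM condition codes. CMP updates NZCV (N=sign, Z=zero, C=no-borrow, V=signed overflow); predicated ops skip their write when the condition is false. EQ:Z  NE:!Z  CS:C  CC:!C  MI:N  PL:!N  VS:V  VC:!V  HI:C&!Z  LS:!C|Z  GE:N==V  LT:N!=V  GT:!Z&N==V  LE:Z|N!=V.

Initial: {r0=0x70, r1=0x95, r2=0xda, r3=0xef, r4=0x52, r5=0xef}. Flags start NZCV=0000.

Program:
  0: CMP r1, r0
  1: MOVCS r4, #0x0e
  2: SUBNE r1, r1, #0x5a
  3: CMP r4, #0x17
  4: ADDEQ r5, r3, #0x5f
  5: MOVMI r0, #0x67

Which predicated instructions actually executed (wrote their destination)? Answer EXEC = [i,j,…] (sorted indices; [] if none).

0: ✓ CMP  NZCV=0011
1: ✓ MOVCS  r4←0x0e
2: ✓ SUBNE  r1←0x3b
3: ✓ CMP  NZCV=1000
4: · ADDEQ
5: ✓ MOVMI  r0←0x67

EXEC = [1,2,5]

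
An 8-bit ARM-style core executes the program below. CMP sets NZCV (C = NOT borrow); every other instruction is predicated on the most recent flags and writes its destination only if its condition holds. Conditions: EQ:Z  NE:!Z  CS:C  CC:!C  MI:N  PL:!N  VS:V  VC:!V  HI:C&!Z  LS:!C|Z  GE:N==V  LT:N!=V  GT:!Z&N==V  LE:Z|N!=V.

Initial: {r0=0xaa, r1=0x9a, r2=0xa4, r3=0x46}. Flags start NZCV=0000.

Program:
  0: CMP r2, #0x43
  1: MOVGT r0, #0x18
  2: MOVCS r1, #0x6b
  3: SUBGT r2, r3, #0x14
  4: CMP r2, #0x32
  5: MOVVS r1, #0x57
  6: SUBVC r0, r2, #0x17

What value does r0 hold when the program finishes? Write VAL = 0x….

[0] flags=0011 → (cmp)
[1] flags=0011 GT?F → skip
[2] flags=0011 CS?T → r1=0x6b
[3] flags=0011 GT?F → skip
[4] flags=0011 → (cmp)
[5] flags=0011 VS?T → r1=0x57
[6] flags=0011 VC?F → skip

VAL = 0xaa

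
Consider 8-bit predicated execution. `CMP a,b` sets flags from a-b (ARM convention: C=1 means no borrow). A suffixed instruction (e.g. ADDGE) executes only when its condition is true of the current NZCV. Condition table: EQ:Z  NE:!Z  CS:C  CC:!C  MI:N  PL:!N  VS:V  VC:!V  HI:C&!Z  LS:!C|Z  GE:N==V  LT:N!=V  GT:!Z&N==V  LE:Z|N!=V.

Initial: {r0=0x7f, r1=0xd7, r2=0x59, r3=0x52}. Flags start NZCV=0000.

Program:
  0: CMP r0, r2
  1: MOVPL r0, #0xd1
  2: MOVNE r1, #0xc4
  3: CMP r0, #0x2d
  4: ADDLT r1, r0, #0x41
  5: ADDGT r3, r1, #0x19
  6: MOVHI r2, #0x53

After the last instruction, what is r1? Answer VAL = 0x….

[0] flags=0010 → (cmp)
[1] flags=0010 PL?T → r0=0xd1
[2] flags=0010 NE?T → r1=0xc4
[3] flags=1010 → (cmp)
[4] flags=1010 LT?T → r1=0x12
[5] flags=1010 GT?F → skip
[6] flags=1010 HI?T → r2=0x53

VAL = 0x12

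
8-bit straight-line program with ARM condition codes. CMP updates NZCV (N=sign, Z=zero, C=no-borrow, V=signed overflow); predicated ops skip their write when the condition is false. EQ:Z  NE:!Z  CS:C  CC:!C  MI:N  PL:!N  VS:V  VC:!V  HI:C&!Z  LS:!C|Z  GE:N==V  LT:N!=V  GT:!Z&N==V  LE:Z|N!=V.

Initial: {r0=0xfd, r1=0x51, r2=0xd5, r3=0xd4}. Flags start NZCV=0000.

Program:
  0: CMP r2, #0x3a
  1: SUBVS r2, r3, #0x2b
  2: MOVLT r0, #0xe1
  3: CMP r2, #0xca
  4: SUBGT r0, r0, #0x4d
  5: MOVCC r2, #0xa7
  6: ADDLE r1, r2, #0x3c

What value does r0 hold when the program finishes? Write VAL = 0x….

VAL = 0x94

[0] flags=1010 → (cmp)
[1] flags=1010 VS?F → skip
[2] flags=1010 LT?T → r0=0xe1
[3] flags=0010 → (cmp)
[4] flags=0010 GT?T → r0=0x94
[5] flags=0010 CC?F → skip
[6] flags=0010 LE?F → skip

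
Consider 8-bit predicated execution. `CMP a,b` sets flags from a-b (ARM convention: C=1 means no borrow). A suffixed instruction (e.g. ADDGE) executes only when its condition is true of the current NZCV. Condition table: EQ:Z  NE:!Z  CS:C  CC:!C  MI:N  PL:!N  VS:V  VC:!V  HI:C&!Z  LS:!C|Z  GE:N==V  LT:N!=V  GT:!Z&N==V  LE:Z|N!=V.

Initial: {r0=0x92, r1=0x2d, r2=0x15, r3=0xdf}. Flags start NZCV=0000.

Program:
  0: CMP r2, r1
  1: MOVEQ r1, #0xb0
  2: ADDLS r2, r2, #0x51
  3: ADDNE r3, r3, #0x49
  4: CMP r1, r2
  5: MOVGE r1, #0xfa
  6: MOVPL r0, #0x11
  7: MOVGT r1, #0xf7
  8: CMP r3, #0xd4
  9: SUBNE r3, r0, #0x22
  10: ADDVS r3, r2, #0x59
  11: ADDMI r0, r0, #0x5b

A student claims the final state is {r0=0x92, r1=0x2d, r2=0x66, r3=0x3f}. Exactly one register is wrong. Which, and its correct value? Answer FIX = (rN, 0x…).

0: ✓ CMP  NZCV=1000
1: · MOVEQ
2: ✓ ADDLS  r2←0x66
3: ✓ ADDNE  r3←0x28
4: ✓ CMP  NZCV=1000
5: · MOVGE
6: · MOVPL
7: · MOVGT
8: ✓ CMP  NZCV=0000
9: ✓ SUBNE  r3←0x70
10: · ADDVS
11: · ADDMI

FIX = (r3, 0x70)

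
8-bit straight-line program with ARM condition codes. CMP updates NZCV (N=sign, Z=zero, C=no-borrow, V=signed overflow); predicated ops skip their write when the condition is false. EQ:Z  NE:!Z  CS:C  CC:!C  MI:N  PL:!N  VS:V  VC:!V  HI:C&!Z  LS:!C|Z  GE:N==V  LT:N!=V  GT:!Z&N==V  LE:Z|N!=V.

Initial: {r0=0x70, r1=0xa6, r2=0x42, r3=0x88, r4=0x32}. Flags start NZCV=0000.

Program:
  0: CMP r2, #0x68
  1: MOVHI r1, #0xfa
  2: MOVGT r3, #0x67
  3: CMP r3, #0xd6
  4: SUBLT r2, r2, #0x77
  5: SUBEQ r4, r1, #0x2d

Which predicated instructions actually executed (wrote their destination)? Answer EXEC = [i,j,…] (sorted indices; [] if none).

0: ✓ CMP  NZCV=1000
1: · MOVHI
2: · MOVGT
3: ✓ CMP  NZCV=1000
4: ✓ SUBLT  r2←0xcb
5: · SUBEQ

EXEC = [4]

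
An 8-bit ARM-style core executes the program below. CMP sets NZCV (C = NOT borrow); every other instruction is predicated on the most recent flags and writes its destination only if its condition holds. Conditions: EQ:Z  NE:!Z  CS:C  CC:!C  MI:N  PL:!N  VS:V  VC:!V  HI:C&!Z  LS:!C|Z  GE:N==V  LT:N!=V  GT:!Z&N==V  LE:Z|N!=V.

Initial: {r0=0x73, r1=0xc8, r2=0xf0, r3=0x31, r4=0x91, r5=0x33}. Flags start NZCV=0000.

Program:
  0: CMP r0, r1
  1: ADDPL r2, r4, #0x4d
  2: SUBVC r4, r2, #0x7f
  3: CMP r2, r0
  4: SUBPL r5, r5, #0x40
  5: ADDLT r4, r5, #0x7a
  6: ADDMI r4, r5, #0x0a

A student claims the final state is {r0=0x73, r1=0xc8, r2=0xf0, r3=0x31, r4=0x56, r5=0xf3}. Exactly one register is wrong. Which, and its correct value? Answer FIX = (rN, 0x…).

[0] flags=1001 → (cmp)
[1] flags=1001 PL?F → skip
[2] flags=1001 VC?F → skip
[3] flags=0011 → (cmp)
[4] flags=0011 PL?T → r5=0xf3
[5] flags=0011 LT?T → r4=0x6d
[6] flags=0011 MI?F → skip

FIX = (r4, 0x6d)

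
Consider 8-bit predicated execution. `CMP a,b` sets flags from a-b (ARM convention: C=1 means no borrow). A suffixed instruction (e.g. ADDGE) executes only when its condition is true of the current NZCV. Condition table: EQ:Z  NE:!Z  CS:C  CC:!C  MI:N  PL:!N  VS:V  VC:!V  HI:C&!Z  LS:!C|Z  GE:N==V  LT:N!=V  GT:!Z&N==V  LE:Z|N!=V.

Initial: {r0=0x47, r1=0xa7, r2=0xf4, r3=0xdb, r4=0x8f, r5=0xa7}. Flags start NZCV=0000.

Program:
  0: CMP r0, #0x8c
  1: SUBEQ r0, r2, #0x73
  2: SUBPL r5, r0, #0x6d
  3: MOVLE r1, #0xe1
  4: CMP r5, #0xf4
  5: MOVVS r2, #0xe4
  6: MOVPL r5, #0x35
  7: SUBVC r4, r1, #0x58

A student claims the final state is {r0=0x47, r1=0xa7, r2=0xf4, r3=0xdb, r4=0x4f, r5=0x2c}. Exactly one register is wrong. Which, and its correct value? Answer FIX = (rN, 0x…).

FIX = (r5, 0xa7)

0: ✓ CMP  NZCV=1001
1: · SUBEQ
2: · SUBPL
3: · MOVLE
4: ✓ CMP  NZCV=1000
5: · MOVVS
6: · MOVPL
7: ✓ SUBVC  r4←0x4f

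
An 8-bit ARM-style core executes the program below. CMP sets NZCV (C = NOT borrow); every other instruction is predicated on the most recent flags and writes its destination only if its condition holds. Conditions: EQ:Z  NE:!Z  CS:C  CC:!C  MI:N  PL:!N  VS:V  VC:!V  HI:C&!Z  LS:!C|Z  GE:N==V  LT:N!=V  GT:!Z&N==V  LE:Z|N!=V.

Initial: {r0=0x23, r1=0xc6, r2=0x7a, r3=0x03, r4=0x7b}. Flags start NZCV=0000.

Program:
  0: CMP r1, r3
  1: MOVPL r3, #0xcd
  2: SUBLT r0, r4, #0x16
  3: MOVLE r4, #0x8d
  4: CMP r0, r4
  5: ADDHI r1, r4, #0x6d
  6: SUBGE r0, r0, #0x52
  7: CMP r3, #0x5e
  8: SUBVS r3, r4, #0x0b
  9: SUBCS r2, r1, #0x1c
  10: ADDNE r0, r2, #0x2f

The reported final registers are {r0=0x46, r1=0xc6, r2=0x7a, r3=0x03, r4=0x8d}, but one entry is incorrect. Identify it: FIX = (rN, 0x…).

0: ✓ CMP  NZCV=1010
1: · MOVPL
2: ✓ SUBLT  r0←0x65
3: ✓ MOVLE  r4←0x8d
4: ✓ CMP  NZCV=1001
5: · ADDHI
6: ✓ SUBGE  r0←0x13
7: ✓ CMP  NZCV=1000
8: · SUBVS
9: · SUBCS
10: ✓ ADDNE  r0←0xa9

FIX = (r0, 0xa9)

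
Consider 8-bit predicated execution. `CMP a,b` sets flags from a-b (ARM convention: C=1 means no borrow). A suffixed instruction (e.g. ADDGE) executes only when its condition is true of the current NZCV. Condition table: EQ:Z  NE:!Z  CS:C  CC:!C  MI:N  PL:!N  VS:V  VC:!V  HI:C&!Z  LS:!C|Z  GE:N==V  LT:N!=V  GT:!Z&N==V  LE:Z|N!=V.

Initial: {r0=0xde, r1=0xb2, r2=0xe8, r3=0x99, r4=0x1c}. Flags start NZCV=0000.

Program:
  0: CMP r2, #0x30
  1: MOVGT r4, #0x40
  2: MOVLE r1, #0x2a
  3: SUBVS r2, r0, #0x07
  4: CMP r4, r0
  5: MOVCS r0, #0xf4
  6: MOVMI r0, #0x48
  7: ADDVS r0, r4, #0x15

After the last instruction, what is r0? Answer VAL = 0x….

VAL = 0xde

0: ✓ CMP  NZCV=1010
1: · MOVGT
2: ✓ MOVLE  r1←0x2a
3: · SUBVS
4: ✓ CMP  NZCV=0000
5: · MOVCS
6: · MOVMI
7: · ADDVS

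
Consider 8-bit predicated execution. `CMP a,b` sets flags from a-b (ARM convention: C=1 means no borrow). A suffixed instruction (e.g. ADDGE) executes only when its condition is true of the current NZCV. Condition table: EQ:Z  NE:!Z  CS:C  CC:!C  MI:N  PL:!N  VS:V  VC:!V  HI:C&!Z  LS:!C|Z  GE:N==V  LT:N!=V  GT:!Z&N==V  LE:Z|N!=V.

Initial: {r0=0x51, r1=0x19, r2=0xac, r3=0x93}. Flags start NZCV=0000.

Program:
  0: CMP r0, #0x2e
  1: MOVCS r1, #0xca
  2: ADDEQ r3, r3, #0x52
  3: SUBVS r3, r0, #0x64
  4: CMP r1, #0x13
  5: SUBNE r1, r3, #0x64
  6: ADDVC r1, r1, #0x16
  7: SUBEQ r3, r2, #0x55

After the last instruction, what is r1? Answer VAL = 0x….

VAL = 0x45

[0] flags=0010 → (cmp)
[1] flags=0010 CS?T → r1=0xca
[2] flags=0010 EQ?F → skip
[3] flags=0010 VS?F → skip
[4] flags=1010 → (cmp)
[5] flags=1010 NE?T → r1=0x2f
[6] flags=1010 VC?T → r1=0x45
[7] flags=1010 EQ?F → skip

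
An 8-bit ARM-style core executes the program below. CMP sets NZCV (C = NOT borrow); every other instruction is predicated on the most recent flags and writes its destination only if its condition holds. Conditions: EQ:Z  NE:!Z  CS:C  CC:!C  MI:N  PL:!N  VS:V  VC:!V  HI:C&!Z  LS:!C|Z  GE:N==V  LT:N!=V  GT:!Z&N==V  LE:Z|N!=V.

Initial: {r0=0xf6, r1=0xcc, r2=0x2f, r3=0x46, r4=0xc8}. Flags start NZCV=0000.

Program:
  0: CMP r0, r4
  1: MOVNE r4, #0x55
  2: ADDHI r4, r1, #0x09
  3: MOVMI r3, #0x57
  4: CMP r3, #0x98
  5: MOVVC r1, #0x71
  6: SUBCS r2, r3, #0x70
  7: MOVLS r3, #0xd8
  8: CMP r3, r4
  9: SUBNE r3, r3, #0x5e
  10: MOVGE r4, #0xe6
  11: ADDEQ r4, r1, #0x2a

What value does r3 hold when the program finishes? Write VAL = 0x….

0: ✓ CMP  NZCV=0010
1: ✓ MOVNE  r4←0x55
2: ✓ ADDHI  r4←0xd5
3: · MOVMI
4: ✓ CMP  NZCV=1001
5: · MOVVC
6: · SUBCS
7: ✓ MOVLS  r3←0xd8
8: ✓ CMP  NZCV=0010
9: ✓ SUBNE  r3←0x7a
10: ✓ MOVGE  r4←0xe6
11: · ADDEQ

VAL = 0x7a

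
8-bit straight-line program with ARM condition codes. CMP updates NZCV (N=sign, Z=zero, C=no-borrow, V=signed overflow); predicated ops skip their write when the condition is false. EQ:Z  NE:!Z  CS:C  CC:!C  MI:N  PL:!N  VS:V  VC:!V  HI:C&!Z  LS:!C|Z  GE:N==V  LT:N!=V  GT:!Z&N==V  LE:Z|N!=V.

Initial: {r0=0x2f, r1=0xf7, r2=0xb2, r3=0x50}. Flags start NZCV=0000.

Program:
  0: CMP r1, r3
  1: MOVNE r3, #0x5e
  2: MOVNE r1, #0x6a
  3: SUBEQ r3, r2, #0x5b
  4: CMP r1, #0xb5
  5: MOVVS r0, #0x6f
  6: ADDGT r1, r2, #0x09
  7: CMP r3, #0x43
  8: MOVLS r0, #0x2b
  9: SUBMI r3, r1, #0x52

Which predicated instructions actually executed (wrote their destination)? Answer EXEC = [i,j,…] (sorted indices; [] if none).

EXEC = [1,2,5,6]

[0] flags=1010 → (cmp)
[1] flags=1010 NE?T → r3=0x5e
[2] flags=1010 NE?T → r1=0x6a
[3] flags=1010 EQ?F → skip
[4] flags=1001 → (cmp)
[5] flags=1001 VS?T → r0=0x6f
[6] flags=1001 GT?T → r1=0xbb
[7] flags=0010 → (cmp)
[8] flags=0010 LS?F → skip
[9] flags=0010 MI?F → skip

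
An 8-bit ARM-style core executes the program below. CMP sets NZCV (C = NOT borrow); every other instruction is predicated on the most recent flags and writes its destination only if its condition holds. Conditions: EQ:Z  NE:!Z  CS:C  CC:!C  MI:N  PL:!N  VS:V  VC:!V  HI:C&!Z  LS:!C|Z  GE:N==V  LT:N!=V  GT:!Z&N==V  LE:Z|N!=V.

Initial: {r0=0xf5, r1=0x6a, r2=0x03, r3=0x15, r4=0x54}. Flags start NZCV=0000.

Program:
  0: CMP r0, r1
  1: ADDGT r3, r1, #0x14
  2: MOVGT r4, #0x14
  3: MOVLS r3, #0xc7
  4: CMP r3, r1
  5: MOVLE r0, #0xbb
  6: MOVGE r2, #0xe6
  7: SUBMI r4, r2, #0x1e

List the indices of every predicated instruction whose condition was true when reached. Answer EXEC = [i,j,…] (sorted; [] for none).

[0] flags=1010 → (cmp)
[1] flags=1010 GT?F → skip
[2] flags=1010 GT?F → skip
[3] flags=1010 LS?F → skip
[4] flags=1000 → (cmp)
[5] flags=1000 LE?T → r0=0xbb
[6] flags=1000 GE?F → skip
[7] flags=1000 MI?T → r4=0xe5

EXEC = [5,7]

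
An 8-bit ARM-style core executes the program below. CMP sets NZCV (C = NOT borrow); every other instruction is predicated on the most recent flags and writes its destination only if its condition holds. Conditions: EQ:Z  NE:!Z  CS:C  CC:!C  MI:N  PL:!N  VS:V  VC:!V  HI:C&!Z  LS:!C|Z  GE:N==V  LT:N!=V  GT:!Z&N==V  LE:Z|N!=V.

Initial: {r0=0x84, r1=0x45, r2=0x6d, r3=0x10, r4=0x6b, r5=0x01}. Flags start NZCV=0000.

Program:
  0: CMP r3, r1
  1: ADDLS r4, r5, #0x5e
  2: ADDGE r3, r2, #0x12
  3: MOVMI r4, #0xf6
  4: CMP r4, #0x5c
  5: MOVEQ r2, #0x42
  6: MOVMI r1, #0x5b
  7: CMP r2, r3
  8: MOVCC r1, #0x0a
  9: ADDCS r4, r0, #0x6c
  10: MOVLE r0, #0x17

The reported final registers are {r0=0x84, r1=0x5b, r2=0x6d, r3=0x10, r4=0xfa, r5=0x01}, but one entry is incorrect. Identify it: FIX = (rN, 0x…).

FIX = (r4, 0xf0)

[0] flags=1000 → (cmp)
[1] flags=1000 LS?T → r4=0x5f
[2] flags=1000 GE?F → skip
[3] flags=1000 MI?T → r4=0xf6
[4] flags=1010 → (cmp)
[5] flags=1010 EQ?F → skip
[6] flags=1010 MI?T → r1=0x5b
[7] flags=0010 → (cmp)
[8] flags=0010 CC?F → skip
[9] flags=0010 CS?T → r4=0xf0
[10] flags=0010 LE?F → skip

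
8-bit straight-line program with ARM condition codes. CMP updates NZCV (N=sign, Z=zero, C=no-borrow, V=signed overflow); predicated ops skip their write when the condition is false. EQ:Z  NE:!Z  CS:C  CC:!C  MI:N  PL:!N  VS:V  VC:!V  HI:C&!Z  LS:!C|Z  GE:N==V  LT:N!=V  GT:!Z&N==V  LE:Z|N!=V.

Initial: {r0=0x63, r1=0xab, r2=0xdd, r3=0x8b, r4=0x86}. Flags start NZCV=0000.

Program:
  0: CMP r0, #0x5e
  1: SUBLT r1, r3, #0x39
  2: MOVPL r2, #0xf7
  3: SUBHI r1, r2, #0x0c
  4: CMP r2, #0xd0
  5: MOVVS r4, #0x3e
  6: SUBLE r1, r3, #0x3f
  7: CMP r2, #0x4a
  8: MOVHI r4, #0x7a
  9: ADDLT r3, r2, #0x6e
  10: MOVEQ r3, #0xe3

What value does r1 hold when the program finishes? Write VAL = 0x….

0: ✓ CMP  NZCV=0010
1: · SUBLT
2: ✓ MOVPL  r2←0xf7
3: ✓ SUBHI  r1←0xeb
4: ✓ CMP  NZCV=0010
5: · MOVVS
6: · SUBLE
7: ✓ CMP  NZCV=1010
8: ✓ MOVHI  r4←0x7a
9: ✓ ADDLT  r3←0x65
10: · MOVEQ

VAL = 0xeb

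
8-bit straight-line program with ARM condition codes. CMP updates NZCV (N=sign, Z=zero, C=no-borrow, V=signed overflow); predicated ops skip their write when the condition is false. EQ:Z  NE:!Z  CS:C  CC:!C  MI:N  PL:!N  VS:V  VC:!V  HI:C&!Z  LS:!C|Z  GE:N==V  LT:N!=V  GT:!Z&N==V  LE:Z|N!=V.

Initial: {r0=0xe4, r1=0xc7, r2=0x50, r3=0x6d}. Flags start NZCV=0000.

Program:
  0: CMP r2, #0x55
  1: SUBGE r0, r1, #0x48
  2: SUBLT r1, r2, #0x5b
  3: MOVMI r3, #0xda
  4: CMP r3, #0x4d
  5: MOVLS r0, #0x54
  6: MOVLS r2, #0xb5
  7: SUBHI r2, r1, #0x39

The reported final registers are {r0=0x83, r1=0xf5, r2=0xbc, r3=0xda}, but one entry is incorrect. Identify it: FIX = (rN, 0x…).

[0] flags=1000 → (cmp)
[1] flags=1000 GE?F → skip
[2] flags=1000 LT?T → r1=0xf5
[3] flags=1000 MI?T → r3=0xda
[4] flags=1010 → (cmp)
[5] flags=1010 LS?F → skip
[6] flags=1010 LS?F → skip
[7] flags=1010 HI?T → r2=0xbc

FIX = (r0, 0xe4)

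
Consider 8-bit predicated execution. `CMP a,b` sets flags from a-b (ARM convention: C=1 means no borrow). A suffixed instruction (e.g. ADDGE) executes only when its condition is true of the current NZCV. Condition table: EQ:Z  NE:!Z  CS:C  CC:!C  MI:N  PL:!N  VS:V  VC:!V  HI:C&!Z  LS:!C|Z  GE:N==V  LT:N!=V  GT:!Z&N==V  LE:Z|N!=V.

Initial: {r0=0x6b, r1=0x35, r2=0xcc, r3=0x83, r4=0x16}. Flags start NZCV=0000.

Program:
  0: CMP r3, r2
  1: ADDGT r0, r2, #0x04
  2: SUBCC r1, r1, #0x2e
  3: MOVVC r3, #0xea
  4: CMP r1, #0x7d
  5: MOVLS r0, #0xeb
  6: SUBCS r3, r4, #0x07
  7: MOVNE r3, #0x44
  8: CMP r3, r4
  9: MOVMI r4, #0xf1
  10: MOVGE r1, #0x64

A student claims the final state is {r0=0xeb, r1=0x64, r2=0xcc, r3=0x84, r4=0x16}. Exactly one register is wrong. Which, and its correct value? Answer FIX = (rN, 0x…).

0: ✓ CMP  NZCV=1000
1: · ADDGT
2: ✓ SUBCC  r1←0x07
3: ✓ MOVVC  r3←0xea
4: ✓ CMP  NZCV=1000
5: ✓ MOVLS  r0←0xeb
6: · SUBCS
7: ✓ MOVNE  r3←0x44
8: ✓ CMP  NZCV=0010
9: · MOVMI
10: ✓ MOVGE  r1←0x64

FIX = (r3, 0x44)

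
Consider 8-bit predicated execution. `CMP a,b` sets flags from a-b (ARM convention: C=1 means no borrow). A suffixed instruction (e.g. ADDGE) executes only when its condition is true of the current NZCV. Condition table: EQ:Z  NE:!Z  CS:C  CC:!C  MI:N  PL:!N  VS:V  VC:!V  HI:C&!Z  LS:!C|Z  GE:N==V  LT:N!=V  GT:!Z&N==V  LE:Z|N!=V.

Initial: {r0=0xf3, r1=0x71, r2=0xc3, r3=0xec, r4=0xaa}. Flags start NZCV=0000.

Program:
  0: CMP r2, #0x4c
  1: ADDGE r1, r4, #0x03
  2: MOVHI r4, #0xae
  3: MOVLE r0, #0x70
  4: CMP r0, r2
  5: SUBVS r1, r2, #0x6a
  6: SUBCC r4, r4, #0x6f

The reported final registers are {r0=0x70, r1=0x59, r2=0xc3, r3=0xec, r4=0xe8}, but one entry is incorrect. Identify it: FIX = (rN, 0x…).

0: ✓ CMP  NZCV=0011
1: · ADDGE
2: ✓ MOVHI  r4←0xae
3: ✓ MOVLE  r0←0x70
4: ✓ CMP  NZCV=1001
5: ✓ SUBVS  r1←0x59
6: ✓ SUBCC  r4←0x3f

FIX = (r4, 0x3f)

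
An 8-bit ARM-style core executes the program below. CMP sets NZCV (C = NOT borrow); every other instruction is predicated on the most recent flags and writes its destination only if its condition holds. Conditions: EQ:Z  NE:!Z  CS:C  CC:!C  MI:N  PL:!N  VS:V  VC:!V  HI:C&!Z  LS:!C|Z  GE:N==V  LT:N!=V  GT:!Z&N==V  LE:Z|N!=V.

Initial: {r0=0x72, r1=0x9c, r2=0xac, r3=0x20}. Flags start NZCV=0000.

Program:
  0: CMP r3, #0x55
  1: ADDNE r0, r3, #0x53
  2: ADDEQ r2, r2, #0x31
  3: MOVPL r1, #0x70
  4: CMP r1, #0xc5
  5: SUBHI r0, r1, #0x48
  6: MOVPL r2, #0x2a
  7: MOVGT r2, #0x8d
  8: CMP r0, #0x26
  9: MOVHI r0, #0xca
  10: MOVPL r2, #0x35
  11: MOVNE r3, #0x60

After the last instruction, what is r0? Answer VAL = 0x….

[0] flags=1000 → (cmp)
[1] flags=1000 NE?T → r0=0x73
[2] flags=1000 EQ?F → skip
[3] flags=1000 PL?F → skip
[4] flags=1000 → (cmp)
[5] flags=1000 HI?F → skip
[6] flags=1000 PL?F → skip
[7] flags=1000 GT?F → skip
[8] flags=0010 → (cmp)
[9] flags=0010 HI?T → r0=0xca
[10] flags=0010 PL?T → r2=0x35
[11] flags=0010 NE?T → r3=0x60

VAL = 0xca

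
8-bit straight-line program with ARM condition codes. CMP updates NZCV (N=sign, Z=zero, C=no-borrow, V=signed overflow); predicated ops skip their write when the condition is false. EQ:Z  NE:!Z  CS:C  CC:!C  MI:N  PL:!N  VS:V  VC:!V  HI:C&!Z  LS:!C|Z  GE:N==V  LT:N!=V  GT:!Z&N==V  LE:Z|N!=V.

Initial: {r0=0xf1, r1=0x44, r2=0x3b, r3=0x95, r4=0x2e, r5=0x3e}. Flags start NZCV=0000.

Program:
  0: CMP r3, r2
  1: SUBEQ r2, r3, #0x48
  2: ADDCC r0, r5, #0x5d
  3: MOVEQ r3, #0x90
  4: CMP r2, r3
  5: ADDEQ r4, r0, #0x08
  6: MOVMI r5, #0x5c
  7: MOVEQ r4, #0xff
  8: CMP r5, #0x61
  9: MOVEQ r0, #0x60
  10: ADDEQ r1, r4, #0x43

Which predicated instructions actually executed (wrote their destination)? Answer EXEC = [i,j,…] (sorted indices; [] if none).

0: ✓ CMP  NZCV=0011
1: · SUBEQ
2: · ADDCC
3: · MOVEQ
4: ✓ CMP  NZCV=1001
5: · ADDEQ
6: ✓ MOVMI  r5←0x5c
7: · MOVEQ
8: ✓ CMP  NZCV=1000
9: · MOVEQ
10: · ADDEQ

EXEC = [6]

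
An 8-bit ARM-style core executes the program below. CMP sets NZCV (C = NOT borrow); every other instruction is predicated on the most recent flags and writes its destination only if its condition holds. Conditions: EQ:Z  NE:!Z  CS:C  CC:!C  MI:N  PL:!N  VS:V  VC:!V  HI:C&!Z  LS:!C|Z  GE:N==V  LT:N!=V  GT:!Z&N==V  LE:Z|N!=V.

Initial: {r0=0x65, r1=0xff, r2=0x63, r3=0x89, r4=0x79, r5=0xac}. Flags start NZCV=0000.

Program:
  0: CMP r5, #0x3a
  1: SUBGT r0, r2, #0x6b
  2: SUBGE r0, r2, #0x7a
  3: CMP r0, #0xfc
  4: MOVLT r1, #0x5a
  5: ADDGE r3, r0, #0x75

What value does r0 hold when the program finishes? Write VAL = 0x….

VAL = 0x65

[0] flags=0011 → (cmp)
[1] flags=0011 GT?F → skip
[2] flags=0011 GE?F → skip
[3] flags=0000 → (cmp)
[4] flags=0000 LT?F → skip
[5] flags=0000 GE?T → r3=0xda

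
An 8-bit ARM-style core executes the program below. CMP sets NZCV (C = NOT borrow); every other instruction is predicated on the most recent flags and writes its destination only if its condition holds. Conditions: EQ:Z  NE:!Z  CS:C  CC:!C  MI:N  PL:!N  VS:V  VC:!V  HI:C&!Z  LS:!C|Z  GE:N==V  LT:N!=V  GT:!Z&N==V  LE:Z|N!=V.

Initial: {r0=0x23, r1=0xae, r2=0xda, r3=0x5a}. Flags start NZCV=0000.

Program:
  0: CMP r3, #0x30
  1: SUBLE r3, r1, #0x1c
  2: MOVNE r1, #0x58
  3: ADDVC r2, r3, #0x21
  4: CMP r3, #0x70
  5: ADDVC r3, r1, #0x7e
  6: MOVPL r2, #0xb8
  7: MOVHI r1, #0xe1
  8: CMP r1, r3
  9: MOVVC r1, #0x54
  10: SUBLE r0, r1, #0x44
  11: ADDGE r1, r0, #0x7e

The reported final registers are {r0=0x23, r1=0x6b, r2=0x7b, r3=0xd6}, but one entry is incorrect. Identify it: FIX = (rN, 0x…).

0: ✓ CMP  NZCV=0010
1: · SUBLE
2: ✓ MOVNE  r1←0x58
3: ✓ ADDVC  r2←0x7b
4: ✓ CMP  NZCV=1000
5: ✓ ADDVC  r3←0xd6
6: · MOVPL
7: · MOVHI
8: ✓ CMP  NZCV=1001
9: · MOVVC
10: · SUBLE
11: ✓ ADDGE  r1←0xa1

FIX = (r1, 0xa1)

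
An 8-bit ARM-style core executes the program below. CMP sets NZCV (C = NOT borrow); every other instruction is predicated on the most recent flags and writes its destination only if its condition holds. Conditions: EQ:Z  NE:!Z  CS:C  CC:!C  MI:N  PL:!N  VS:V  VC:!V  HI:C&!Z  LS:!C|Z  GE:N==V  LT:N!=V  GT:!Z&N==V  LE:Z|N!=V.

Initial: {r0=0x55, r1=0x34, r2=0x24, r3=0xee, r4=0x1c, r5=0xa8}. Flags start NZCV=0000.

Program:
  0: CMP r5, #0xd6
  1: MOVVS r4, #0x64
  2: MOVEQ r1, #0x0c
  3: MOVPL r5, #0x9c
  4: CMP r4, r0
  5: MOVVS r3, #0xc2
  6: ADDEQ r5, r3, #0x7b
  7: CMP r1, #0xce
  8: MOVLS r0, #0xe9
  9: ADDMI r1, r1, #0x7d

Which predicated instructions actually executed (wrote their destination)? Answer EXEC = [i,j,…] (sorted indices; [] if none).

EXEC = [8]

[0] flags=1000 → (cmp)
[1] flags=1000 VS?F → skip
[2] flags=1000 EQ?F → skip
[3] flags=1000 PL?F → skip
[4] flags=1000 → (cmp)
[5] flags=1000 VS?F → skip
[6] flags=1000 EQ?F → skip
[7] flags=0000 → (cmp)
[8] flags=0000 LS?T → r0=0xe9
[9] flags=0000 MI?F → skip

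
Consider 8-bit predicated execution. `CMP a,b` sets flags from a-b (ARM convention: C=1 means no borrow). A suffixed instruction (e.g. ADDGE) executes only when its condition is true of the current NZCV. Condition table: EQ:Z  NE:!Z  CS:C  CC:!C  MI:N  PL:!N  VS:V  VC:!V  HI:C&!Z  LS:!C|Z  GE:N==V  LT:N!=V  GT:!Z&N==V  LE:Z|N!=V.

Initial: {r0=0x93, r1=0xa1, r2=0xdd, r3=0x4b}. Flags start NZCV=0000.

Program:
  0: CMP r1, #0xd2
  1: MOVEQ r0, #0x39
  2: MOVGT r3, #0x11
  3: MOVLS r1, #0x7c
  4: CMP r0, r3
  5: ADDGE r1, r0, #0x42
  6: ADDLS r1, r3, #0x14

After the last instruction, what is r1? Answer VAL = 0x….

VAL = 0x7c

[0] flags=1000 → (cmp)
[1] flags=1000 EQ?F → skip
[2] flags=1000 GT?F → skip
[3] flags=1000 LS?T → r1=0x7c
[4] flags=0011 → (cmp)
[5] flags=0011 GE?F → skip
[6] flags=0011 LS?F → skip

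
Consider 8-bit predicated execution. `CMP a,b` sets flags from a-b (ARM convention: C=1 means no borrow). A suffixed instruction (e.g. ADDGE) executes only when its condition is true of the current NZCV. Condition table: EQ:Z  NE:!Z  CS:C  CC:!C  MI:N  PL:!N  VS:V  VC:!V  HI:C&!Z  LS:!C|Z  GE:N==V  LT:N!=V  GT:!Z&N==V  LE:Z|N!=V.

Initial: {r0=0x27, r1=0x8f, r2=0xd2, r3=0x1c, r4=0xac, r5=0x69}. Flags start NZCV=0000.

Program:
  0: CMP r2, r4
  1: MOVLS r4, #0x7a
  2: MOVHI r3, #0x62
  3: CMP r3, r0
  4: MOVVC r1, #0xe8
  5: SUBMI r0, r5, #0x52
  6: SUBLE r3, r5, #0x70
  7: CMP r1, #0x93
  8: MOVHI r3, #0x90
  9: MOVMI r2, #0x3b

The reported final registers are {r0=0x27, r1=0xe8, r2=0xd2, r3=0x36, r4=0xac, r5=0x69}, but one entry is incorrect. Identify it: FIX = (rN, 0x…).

[0] flags=0010 → (cmp)
[1] flags=0010 LS?F → skip
[2] flags=0010 HI?T → r3=0x62
[3] flags=0010 → (cmp)
[4] flags=0010 VC?T → r1=0xe8
[5] flags=0010 MI?F → skip
[6] flags=0010 LE?F → skip
[7] flags=0010 → (cmp)
[8] flags=0010 HI?T → r3=0x90
[9] flags=0010 MI?F → skip

FIX = (r3, 0x90)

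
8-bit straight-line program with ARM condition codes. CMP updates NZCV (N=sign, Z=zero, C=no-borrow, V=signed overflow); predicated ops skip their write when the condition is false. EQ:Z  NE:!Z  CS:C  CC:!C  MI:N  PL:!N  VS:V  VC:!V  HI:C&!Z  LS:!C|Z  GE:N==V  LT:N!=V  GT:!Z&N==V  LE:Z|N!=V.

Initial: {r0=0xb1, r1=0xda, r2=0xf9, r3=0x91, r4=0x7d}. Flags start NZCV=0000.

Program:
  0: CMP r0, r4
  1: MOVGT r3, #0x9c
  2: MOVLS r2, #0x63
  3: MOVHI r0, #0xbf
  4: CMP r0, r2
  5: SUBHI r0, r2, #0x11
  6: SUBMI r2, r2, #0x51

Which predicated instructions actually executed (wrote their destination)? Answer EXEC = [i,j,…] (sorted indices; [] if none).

EXEC = [3,6]

0: ✓ CMP  NZCV=0011
1: · MOVGT
2: · MOVLS
3: ✓ MOVHI  r0←0xbf
4: ✓ CMP  NZCV=1000
5: · SUBHI
6: ✓ SUBMI  r2←0xa8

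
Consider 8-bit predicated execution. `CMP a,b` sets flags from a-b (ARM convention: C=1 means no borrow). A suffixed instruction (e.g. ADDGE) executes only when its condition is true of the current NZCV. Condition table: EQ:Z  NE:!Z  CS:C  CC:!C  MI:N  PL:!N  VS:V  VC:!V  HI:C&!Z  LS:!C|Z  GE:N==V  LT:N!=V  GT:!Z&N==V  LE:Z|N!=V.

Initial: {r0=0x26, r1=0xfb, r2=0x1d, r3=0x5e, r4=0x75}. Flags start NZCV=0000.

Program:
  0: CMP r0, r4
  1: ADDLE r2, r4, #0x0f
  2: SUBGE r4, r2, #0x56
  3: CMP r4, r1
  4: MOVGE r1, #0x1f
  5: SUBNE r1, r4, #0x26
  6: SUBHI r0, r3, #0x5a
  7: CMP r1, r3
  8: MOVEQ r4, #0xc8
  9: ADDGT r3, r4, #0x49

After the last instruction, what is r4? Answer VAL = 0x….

VAL = 0x75

0: ✓ CMP  NZCV=1000
1: ✓ ADDLE  r2←0x84
2: · SUBGE
3: ✓ CMP  NZCV=0000
4: ✓ MOVGE  r1←0x1f
5: ✓ SUBNE  r1←0x4f
6: · SUBHI
7: ✓ CMP  NZCV=1000
8: · MOVEQ
9: · ADDGT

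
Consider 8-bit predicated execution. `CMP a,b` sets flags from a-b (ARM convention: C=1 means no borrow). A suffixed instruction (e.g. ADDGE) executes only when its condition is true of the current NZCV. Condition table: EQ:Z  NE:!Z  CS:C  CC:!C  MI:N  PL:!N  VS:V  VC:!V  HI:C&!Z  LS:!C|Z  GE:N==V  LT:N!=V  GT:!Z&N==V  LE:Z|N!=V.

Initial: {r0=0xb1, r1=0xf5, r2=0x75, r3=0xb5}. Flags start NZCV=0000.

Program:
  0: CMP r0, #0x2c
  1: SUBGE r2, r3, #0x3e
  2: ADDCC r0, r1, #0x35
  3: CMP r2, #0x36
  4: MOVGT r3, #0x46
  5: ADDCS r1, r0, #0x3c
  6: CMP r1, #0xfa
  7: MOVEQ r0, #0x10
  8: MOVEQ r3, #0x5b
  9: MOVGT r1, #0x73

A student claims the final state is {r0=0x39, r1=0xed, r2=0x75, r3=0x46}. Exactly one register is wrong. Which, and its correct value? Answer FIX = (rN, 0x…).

FIX = (r0, 0xb1)

0: ✓ CMP  NZCV=1010
1: · SUBGE
2: · ADDCC
3: ✓ CMP  NZCV=0010
4: ✓ MOVGT  r3←0x46
5: ✓ ADDCS  r1←0xed
6: ✓ CMP  NZCV=1000
7: · MOVEQ
8: · MOVEQ
9: · MOVGT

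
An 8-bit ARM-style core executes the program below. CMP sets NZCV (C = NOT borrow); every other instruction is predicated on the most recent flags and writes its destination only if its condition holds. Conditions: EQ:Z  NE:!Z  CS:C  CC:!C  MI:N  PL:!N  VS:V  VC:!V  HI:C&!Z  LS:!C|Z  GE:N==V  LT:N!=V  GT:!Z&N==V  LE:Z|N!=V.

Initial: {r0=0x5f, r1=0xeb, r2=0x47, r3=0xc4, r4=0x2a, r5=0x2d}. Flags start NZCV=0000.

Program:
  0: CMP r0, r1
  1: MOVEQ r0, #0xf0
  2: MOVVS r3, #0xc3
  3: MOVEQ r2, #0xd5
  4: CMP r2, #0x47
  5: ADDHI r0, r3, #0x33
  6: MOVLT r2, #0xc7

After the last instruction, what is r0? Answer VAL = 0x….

0: ✓ CMP  NZCV=0000
1: · MOVEQ
2: · MOVVS
3: · MOVEQ
4: ✓ CMP  NZCV=0110
5: · ADDHI
6: · MOVLT

VAL = 0x5f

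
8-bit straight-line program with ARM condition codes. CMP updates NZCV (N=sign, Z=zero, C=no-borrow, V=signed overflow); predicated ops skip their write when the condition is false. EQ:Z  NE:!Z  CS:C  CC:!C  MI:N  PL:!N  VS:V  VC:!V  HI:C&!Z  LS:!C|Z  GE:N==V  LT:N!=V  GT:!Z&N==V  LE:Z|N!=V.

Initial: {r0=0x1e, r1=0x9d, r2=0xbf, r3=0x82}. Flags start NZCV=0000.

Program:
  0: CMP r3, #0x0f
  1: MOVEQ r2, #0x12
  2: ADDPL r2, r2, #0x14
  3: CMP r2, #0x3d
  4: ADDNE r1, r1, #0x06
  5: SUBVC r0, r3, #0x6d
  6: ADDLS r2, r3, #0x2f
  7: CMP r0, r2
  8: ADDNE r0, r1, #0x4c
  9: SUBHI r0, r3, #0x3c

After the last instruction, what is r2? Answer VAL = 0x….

0: ✓ CMP  NZCV=0011
1: · MOVEQ
2: ✓ ADDPL  r2←0xd3
3: ✓ CMP  NZCV=1010
4: ✓ ADDNE  r1←0xa3
5: ✓ SUBVC  r0←0x15
6: · ADDLS
7: ✓ CMP  NZCV=0000
8: ✓ ADDNE  r0←0xef
9: · SUBHI

VAL = 0xd3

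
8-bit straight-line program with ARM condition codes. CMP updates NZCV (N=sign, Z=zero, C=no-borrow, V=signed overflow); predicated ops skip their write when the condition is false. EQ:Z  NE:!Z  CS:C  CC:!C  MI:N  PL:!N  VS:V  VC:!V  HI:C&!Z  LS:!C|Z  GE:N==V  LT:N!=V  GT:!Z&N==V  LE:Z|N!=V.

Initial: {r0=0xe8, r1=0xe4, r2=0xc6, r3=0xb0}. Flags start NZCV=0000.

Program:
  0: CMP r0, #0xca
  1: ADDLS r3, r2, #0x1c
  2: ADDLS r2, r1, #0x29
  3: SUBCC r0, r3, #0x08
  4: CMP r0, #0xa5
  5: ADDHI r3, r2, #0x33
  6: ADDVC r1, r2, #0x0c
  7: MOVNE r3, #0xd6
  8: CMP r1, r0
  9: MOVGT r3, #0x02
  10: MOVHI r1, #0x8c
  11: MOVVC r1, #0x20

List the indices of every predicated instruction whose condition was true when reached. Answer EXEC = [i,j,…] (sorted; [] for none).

[0] flags=0010 → (cmp)
[1] flags=0010 LS?F → skip
[2] flags=0010 LS?F → skip
[3] flags=0010 CC?F → skip
[4] flags=0010 → (cmp)
[5] flags=0010 HI?T → r3=0xf9
[6] flags=0010 VC?T → r1=0xd2
[7] flags=0010 NE?T → r3=0xd6
[8] flags=1000 → (cmp)
[9] flags=1000 GT?F → skip
[10] flags=1000 HI?F → skip
[11] flags=1000 VC?T → r1=0x20

EXEC = [5,6,7,11]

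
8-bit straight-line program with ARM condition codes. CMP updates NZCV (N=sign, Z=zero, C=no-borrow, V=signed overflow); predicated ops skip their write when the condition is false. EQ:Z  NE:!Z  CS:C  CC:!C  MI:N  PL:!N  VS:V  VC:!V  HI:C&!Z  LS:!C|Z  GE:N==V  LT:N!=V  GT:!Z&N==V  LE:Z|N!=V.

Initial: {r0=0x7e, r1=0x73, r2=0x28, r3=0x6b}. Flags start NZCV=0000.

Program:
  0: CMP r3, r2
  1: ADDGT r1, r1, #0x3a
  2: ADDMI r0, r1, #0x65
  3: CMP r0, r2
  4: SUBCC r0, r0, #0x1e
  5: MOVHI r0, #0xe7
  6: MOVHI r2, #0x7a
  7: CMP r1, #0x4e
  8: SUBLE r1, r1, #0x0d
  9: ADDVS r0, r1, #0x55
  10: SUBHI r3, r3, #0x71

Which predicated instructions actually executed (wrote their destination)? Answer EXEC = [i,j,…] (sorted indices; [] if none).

0: ✓ CMP  NZCV=0010
1: ✓ ADDGT  r1←0xad
2: · ADDMI
3: ✓ CMP  NZCV=0010
4: · SUBCC
5: ✓ MOVHI  r0←0xe7
6: ✓ MOVHI  r2←0x7a
7: ✓ CMP  NZCV=0011
8: ✓ SUBLE  r1←0xa0
9: ✓ ADDVS  r0←0xf5
10: ✓ SUBHI  r3←0xfa

EXEC = [1,5,6,8,9,10]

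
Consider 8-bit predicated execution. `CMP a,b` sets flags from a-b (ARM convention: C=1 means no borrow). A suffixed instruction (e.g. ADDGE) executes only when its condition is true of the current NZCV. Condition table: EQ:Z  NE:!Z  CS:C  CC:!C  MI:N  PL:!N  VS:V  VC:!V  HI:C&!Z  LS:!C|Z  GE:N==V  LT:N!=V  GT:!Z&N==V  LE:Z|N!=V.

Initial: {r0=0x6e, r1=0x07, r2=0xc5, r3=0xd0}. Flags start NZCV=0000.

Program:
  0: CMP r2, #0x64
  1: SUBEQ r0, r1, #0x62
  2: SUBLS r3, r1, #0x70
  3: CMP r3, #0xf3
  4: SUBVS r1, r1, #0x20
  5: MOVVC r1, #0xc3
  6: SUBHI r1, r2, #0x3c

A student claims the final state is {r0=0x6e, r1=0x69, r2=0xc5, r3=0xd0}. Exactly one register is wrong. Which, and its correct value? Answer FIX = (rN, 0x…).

FIX = (r1, 0xc3)

0: ✓ CMP  NZCV=0011
1: · SUBEQ
2: · SUBLS
3: ✓ CMP  NZCV=1000
4: · SUBVS
5: ✓ MOVVC  r1←0xc3
6: · SUBHI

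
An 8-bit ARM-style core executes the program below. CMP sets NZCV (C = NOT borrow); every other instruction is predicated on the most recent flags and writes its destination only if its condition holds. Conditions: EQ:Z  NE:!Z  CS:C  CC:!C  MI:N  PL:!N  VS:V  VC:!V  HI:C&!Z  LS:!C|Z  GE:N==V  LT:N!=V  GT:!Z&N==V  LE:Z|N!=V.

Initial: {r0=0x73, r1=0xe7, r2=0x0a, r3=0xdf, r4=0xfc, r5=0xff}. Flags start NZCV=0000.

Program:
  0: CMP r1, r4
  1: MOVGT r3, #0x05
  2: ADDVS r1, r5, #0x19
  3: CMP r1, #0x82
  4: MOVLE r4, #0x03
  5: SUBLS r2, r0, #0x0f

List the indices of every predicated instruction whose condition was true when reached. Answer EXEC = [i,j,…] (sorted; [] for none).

0: ✓ CMP  NZCV=1000
1: · MOVGT
2: · ADDVS
3: ✓ CMP  NZCV=0010
4: · MOVLE
5: · SUBLS

EXEC = []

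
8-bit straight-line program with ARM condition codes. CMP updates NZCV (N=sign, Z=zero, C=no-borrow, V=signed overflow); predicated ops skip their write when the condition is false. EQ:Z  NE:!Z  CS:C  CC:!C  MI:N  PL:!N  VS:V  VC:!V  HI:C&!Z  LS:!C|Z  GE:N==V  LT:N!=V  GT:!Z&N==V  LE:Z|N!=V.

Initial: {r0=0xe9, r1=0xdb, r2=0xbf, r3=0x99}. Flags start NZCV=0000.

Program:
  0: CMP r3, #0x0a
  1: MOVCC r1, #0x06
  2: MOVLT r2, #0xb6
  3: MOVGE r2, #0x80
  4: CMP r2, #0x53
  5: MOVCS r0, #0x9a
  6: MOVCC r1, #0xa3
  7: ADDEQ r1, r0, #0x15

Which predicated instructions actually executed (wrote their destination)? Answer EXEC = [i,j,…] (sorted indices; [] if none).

EXEC = [2,5]

0: ✓ CMP  NZCV=1010
1: · MOVCC
2: ✓ MOVLT  r2←0xb6
3: · MOVGE
4: ✓ CMP  NZCV=0011
5: ✓ MOVCS  r0←0x9a
6: · MOVCC
7: · ADDEQ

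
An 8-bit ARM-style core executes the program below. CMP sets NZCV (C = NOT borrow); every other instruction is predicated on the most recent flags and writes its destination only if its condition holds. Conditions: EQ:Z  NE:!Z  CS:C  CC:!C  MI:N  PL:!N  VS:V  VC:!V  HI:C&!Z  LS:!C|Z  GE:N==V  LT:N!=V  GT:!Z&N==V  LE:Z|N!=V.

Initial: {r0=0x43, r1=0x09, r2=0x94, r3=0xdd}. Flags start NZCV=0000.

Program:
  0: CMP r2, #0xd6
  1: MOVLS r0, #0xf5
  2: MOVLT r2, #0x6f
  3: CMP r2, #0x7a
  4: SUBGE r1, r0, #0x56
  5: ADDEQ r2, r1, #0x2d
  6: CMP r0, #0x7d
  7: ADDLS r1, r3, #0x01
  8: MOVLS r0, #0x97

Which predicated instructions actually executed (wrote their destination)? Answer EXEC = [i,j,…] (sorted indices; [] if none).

[0] flags=1000 → (cmp)
[1] flags=1000 LS?T → r0=0xf5
[2] flags=1000 LT?T → r2=0x6f
[3] flags=1000 → (cmp)
[4] flags=1000 GE?F → skip
[5] flags=1000 EQ?F → skip
[6] flags=0011 → (cmp)
[7] flags=0011 LS?F → skip
[8] flags=0011 LS?F → skip

EXEC = [1,2]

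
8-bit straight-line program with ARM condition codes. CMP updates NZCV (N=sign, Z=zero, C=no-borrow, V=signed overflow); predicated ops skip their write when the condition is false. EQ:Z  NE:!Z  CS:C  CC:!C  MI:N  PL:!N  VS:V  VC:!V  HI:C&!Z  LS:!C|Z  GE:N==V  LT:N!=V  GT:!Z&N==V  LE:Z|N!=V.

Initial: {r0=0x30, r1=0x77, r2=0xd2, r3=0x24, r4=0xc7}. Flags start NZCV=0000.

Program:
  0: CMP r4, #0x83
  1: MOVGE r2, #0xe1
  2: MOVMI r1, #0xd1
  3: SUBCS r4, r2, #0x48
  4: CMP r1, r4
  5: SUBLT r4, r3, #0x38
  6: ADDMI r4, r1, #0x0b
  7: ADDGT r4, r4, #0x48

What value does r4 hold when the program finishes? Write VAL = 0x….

[0] flags=0010 → (cmp)
[1] flags=0010 GE?T → r2=0xe1
[2] flags=0010 MI?F → skip
[3] flags=0010 CS?T → r4=0x99
[4] flags=1001 → (cmp)
[5] flags=1001 LT?F → skip
[6] flags=1001 MI?T → r4=0x82
[7] flags=1001 GT?T → r4=0xca

VAL = 0xca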